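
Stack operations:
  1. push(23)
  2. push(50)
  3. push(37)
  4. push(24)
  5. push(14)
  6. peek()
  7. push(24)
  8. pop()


push(23) -> [23]
push(50) -> [23, 50]
push(37) -> [23, 50, 37]
push(24) -> [23, 50, 37, 24]
push(14) -> [23, 50, 37, 24, 14]
peek()->14
push(24) -> [23, 50, 37, 24, 14, 24]
pop()->24, [23, 50, 37, 24, 14]

Final stack: [23, 50, 37, 24, 14]


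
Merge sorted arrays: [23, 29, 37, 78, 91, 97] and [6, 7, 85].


Take 6 from B
Take 7 from B
Take 23 from A
Take 29 from A
Take 37 from A
Take 78 from A
Take 85 from B

Merged: [6, 7, 23, 29, 37, 78, 85, 91, 97]


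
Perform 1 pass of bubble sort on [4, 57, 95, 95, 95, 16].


Initial: [4, 57, 95, 95, 95, 16]
Pass 1: [4, 57, 95, 95, 16, 95] (1 swaps)

After 1 pass: [4, 57, 95, 95, 16, 95]


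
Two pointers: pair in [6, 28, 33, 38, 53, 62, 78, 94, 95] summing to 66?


lo=0(6)+hi=8(95)=101
lo=0(6)+hi=7(94)=100
lo=0(6)+hi=6(78)=84
lo=0(6)+hi=5(62)=68
lo=0(6)+hi=4(53)=59
lo=1(28)+hi=4(53)=81
lo=1(28)+hi=3(38)=66

Yes: 28+38=66


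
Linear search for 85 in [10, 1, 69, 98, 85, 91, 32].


i=0: 10!=85
i=1: 1!=85
i=2: 69!=85
i=3: 98!=85
i=4: 85==85 found!

Found at 4, 5 comps


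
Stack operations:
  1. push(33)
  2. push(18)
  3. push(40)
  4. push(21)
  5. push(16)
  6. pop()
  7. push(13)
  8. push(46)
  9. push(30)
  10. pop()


push(33) -> [33]
push(18) -> [33, 18]
push(40) -> [33, 18, 40]
push(21) -> [33, 18, 40, 21]
push(16) -> [33, 18, 40, 21, 16]
pop()->16, [33, 18, 40, 21]
push(13) -> [33, 18, 40, 21, 13]
push(46) -> [33, 18, 40, 21, 13, 46]
push(30) -> [33, 18, 40, 21, 13, 46, 30]
pop()->30, [33, 18, 40, 21, 13, 46]

Final stack: [33, 18, 40, 21, 13, 46]


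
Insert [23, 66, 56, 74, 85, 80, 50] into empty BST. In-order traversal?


Insert 23: root
Insert 66: R from 23
Insert 56: R from 23 -> L from 66
Insert 74: R from 23 -> R from 66
Insert 85: R from 23 -> R from 66 -> R from 74
Insert 80: R from 23 -> R from 66 -> R from 74 -> L from 85
Insert 50: R from 23 -> L from 66 -> L from 56

In-order: [23, 50, 56, 66, 74, 80, 85]


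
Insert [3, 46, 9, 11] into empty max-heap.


Insert 3: [3]
Insert 46: [46, 3]
Insert 9: [46, 3, 9]
Insert 11: [46, 11, 9, 3]

Final heap: [46, 11, 9, 3]


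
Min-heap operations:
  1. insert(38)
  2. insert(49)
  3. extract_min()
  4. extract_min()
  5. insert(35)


insert(38) -> [38]
insert(49) -> [38, 49]
extract_min()->38, [49]
extract_min()->49, []
insert(35) -> [35]

Final heap: [35]


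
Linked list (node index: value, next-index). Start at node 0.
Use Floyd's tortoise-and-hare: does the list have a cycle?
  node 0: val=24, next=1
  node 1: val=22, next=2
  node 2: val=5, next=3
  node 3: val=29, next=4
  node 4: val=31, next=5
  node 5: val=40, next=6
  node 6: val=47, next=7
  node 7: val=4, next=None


Floyd's tortoise (slow, +1) and hare (fast, +2):
  init: slow=0, fast=0
  step 1: slow=1, fast=2
  step 2: slow=2, fast=4
  step 3: slow=3, fast=6
  step 4: fast 6->7->None, no cycle

Cycle: no


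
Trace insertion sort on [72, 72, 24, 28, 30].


Initial: [72, 72, 24, 28, 30]
Insert 72: [72, 72, 24, 28, 30]
Insert 24: [24, 72, 72, 28, 30]
Insert 28: [24, 28, 72, 72, 30]
Insert 30: [24, 28, 30, 72, 72]

Sorted: [24, 28, 30, 72, 72]


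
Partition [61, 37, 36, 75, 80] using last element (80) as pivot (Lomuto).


Pivot: 80
  61 <= 80: advance i (no swap)
  37 <= 80: advance i (no swap)
  36 <= 80: advance i (no swap)
  75 <= 80: advance i (no swap)
Place pivot at 4: [61, 37, 36, 75, 80]

Partitioned: [61, 37, 36, 75, 80]


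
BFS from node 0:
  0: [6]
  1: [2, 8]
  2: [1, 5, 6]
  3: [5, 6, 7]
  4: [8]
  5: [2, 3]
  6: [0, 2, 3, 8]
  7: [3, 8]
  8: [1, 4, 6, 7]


Visit 0, enqueue [6]
Visit 6, enqueue [2, 3, 8]
Visit 2, enqueue [1, 5]
Visit 3, enqueue [7]
Visit 8, enqueue [4]
Visit 1, enqueue []
Visit 5, enqueue []
Visit 7, enqueue []
Visit 4, enqueue []

BFS order: [0, 6, 2, 3, 8, 1, 5, 7, 4]


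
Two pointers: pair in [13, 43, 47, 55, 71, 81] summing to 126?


lo=0(13)+hi=5(81)=94
lo=1(43)+hi=5(81)=124
lo=2(47)+hi=5(81)=128
lo=2(47)+hi=4(71)=118
lo=3(55)+hi=4(71)=126

Yes: 55+71=126


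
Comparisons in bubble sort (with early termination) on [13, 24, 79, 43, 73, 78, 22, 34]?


Algorithm: bubble sort (with early termination)
Input: [13, 24, 79, 43, 73, 78, 22, 34]
Sorted: [13, 22, 24, 34, 43, 73, 78, 79]

27


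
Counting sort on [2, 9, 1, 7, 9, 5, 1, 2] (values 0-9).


Input: [2, 9, 1, 7, 9, 5, 1, 2]
Counts: [0, 2, 2, 0, 0, 1, 0, 1, 0, 2]

Sorted: [1, 1, 2, 2, 5, 7, 9, 9]


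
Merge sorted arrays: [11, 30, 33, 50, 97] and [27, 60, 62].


Take 11 from A
Take 27 from B
Take 30 from A
Take 33 from A
Take 50 from A
Take 60 from B
Take 62 from B

Merged: [11, 27, 30, 33, 50, 60, 62, 97]


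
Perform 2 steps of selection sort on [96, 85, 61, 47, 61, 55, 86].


Initial: [96, 85, 61, 47, 61, 55, 86]
Step 1: min=47 at 3
  Swap: [47, 85, 61, 96, 61, 55, 86]
Step 2: min=55 at 5
  Swap: [47, 55, 61, 96, 61, 85, 86]

After 2 steps: [47, 55, 61, 96, 61, 85, 86]


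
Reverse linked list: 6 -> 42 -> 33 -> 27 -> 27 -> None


Step 1: curr=6, set curr.next=prev(None) | reversed so far: 6
Step 2: curr=42, set curr.next=prev(6) | reversed so far: 42 -> 6
Step 3: curr=33, set curr.next=prev(42) | reversed so far: 33 -> 42 -> 6
Step 4: curr=27, set curr.next=prev(33) | reversed so far: 27 -> 33 -> 42 -> 6
Step 5: curr=27, set curr.next=prev(27) | reversed so far: 27 -> 27 -> 33 -> 42 -> 6

27 -> 27 -> 33 -> 42 -> 6 -> None


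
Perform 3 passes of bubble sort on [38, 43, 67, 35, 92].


Initial: [38, 43, 67, 35, 92]
Pass 1: [38, 43, 35, 67, 92] (1 swaps)
Pass 2: [38, 35, 43, 67, 92] (1 swaps)
Pass 3: [35, 38, 43, 67, 92] (1 swaps)

After 3 passes: [35, 38, 43, 67, 92]


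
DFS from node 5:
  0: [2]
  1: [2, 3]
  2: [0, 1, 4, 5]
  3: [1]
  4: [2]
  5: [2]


Visit 5, push [2]
Visit 2, push [4, 1, 0]
Visit 0, push []
Visit 1, push [3]
Visit 3, push []
Visit 4, push []

DFS order: [5, 2, 0, 1, 3, 4]


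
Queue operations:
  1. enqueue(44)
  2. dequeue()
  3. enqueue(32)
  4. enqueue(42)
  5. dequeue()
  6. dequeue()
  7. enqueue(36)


enqueue(44) -> [44]
dequeue()->44, []
enqueue(32) -> [32]
enqueue(42) -> [32, 42]
dequeue()->32, [42]
dequeue()->42, []
enqueue(36) -> [36]

Final queue: [36]


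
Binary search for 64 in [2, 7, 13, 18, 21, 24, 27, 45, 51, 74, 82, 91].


Step 1: lo=0, hi=11, mid=5, val=24
Step 2: lo=6, hi=11, mid=8, val=51
Step 3: lo=9, hi=11, mid=10, val=82
Step 4: lo=9, hi=9, mid=9, val=74

Not found


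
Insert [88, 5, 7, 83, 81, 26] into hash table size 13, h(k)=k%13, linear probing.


Insert 88: h=10 -> slot 10
Insert 5: h=5 -> slot 5
Insert 7: h=7 -> slot 7
Insert 83: h=5, 1 probes -> slot 6
Insert 81: h=3 -> slot 3
Insert 26: h=0 -> slot 0

Table: [26, None, None, 81, None, 5, 83, 7, None, None, 88, None, None]


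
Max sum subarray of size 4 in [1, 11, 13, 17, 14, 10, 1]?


[0:4]: 42
[1:5]: 55
[2:6]: 54
[3:7]: 42

Max: 55 at [1:5]


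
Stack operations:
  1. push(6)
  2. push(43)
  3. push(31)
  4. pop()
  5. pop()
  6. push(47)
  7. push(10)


push(6) -> [6]
push(43) -> [6, 43]
push(31) -> [6, 43, 31]
pop()->31, [6, 43]
pop()->43, [6]
push(47) -> [6, 47]
push(10) -> [6, 47, 10]

Final stack: [6, 47, 10]


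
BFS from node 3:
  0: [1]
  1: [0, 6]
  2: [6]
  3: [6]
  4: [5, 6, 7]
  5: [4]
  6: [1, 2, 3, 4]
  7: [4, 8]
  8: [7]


Visit 3, enqueue [6]
Visit 6, enqueue [1, 2, 4]
Visit 1, enqueue [0]
Visit 2, enqueue []
Visit 4, enqueue [5, 7]
Visit 0, enqueue []
Visit 5, enqueue []
Visit 7, enqueue [8]
Visit 8, enqueue []

BFS order: [3, 6, 1, 2, 4, 0, 5, 7, 8]


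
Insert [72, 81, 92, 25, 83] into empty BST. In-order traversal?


Insert 72: root
Insert 81: R from 72
Insert 92: R from 72 -> R from 81
Insert 25: L from 72
Insert 83: R from 72 -> R from 81 -> L from 92

In-order: [25, 72, 81, 83, 92]


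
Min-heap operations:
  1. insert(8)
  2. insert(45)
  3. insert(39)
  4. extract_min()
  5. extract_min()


insert(8) -> [8]
insert(45) -> [8, 45]
insert(39) -> [8, 45, 39]
extract_min()->8, [39, 45]
extract_min()->39, [45]

Final heap: [45]


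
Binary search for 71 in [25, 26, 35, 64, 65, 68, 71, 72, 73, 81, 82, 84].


Step 1: lo=0, hi=11, mid=5, val=68
Step 2: lo=6, hi=11, mid=8, val=73
Step 3: lo=6, hi=7, mid=6, val=71

Found at index 6


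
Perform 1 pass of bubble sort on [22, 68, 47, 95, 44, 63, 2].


Initial: [22, 68, 47, 95, 44, 63, 2]
Pass 1: [22, 47, 68, 44, 63, 2, 95] (4 swaps)

After 1 pass: [22, 47, 68, 44, 63, 2, 95]


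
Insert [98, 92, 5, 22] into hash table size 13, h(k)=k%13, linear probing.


Insert 98: h=7 -> slot 7
Insert 92: h=1 -> slot 1
Insert 5: h=5 -> slot 5
Insert 22: h=9 -> slot 9

Table: [None, 92, None, None, None, 5, None, 98, None, 22, None, None, None]


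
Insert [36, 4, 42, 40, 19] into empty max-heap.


Insert 36: [36]
Insert 4: [36, 4]
Insert 42: [42, 4, 36]
Insert 40: [42, 40, 36, 4]
Insert 19: [42, 40, 36, 4, 19]

Final heap: [42, 40, 36, 4, 19]


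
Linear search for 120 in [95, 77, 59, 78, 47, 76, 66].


i=0: 95!=120
i=1: 77!=120
i=2: 59!=120
i=3: 78!=120
i=4: 47!=120
i=5: 76!=120
i=6: 66!=120

Not found, 7 comps


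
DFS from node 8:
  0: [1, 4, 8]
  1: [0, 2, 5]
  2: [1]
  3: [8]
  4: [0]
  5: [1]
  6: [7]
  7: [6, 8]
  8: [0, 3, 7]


Visit 8, push [7, 3, 0]
Visit 0, push [4, 1]
Visit 1, push [5, 2]
Visit 2, push []
Visit 5, push []
Visit 4, push []
Visit 3, push []
Visit 7, push [6]
Visit 6, push []

DFS order: [8, 0, 1, 2, 5, 4, 3, 7, 6]


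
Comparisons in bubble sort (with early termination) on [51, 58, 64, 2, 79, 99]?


Algorithm: bubble sort (with early termination)
Input: [51, 58, 64, 2, 79, 99]
Sorted: [2, 51, 58, 64, 79, 99]

14


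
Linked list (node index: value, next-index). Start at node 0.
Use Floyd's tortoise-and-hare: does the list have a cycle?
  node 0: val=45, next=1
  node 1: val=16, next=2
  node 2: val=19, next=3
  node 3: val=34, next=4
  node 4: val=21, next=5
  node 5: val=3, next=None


Floyd's tortoise (slow, +1) and hare (fast, +2):
  init: slow=0, fast=0
  step 1: slow=1, fast=2
  step 2: slow=2, fast=4
  step 3: fast 4->5->None, no cycle

Cycle: no


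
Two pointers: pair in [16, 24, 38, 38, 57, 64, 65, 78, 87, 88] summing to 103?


lo=0(16)+hi=9(88)=104
lo=0(16)+hi=8(87)=103

Yes: 16+87=103


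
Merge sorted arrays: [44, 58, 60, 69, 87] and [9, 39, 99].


Take 9 from B
Take 39 from B
Take 44 from A
Take 58 from A
Take 60 from A
Take 69 from A
Take 87 from A

Merged: [9, 39, 44, 58, 60, 69, 87, 99]


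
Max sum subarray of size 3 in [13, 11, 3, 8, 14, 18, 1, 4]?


[0:3]: 27
[1:4]: 22
[2:5]: 25
[3:6]: 40
[4:7]: 33
[5:8]: 23

Max: 40 at [3:6]


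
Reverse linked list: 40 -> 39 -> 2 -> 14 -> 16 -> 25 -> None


Step 1: curr=40, set curr.next=prev(None) | reversed so far: 40
Step 2: curr=39, set curr.next=prev(40) | reversed so far: 39 -> 40
Step 3: curr=2, set curr.next=prev(39) | reversed so far: 2 -> 39 -> 40
Step 4: curr=14, set curr.next=prev(2) | reversed so far: 14 -> 2 -> 39 -> 40
Step 5: curr=16, set curr.next=prev(14) | reversed so far: 16 -> 14 -> 2 -> 39 -> 40
Step 6: curr=25, set curr.next=prev(16) | reversed so far: 25 -> 16 -> 14 -> 2 -> 39 -> 40

25 -> 16 -> 14 -> 2 -> 39 -> 40 -> None


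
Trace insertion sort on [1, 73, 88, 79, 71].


Initial: [1, 73, 88, 79, 71]
Insert 73: [1, 73, 88, 79, 71]
Insert 88: [1, 73, 88, 79, 71]
Insert 79: [1, 73, 79, 88, 71]
Insert 71: [1, 71, 73, 79, 88]

Sorted: [1, 71, 73, 79, 88]


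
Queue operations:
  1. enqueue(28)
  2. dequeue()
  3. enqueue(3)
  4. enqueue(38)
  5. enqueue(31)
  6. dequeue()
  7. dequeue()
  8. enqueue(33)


enqueue(28) -> [28]
dequeue()->28, []
enqueue(3) -> [3]
enqueue(38) -> [3, 38]
enqueue(31) -> [3, 38, 31]
dequeue()->3, [38, 31]
dequeue()->38, [31]
enqueue(33) -> [31, 33]

Final queue: [31, 33]


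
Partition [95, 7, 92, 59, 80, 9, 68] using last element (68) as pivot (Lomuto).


Pivot: 68
  7 <= 68: swap -> [7, 95, 92, 59, 80, 9, 68]
  59 <= 68: swap -> [7, 59, 92, 95, 80, 9, 68]
  9 <= 68: swap -> [7, 59, 9, 95, 80, 92, 68]
Place pivot at 3: [7, 59, 9, 68, 80, 92, 95]

Partitioned: [7, 59, 9, 68, 80, 92, 95]


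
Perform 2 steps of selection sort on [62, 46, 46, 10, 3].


Initial: [62, 46, 46, 10, 3]
Step 1: min=3 at 4
  Swap: [3, 46, 46, 10, 62]
Step 2: min=10 at 3
  Swap: [3, 10, 46, 46, 62]

After 2 steps: [3, 10, 46, 46, 62]


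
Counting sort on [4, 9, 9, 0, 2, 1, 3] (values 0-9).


Input: [4, 9, 9, 0, 2, 1, 3]
Counts: [1, 1, 1, 1, 1, 0, 0, 0, 0, 2]

Sorted: [0, 1, 2, 3, 4, 9, 9]


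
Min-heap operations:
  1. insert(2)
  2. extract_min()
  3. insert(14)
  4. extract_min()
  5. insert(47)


insert(2) -> [2]
extract_min()->2, []
insert(14) -> [14]
extract_min()->14, []
insert(47) -> [47]

Final heap: [47]


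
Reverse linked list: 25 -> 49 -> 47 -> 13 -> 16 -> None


Step 1: curr=25, set curr.next=prev(None) | reversed so far: 25
Step 2: curr=49, set curr.next=prev(25) | reversed so far: 49 -> 25
Step 3: curr=47, set curr.next=prev(49) | reversed so far: 47 -> 49 -> 25
Step 4: curr=13, set curr.next=prev(47) | reversed so far: 13 -> 47 -> 49 -> 25
Step 5: curr=16, set curr.next=prev(13) | reversed so far: 16 -> 13 -> 47 -> 49 -> 25

16 -> 13 -> 47 -> 49 -> 25 -> None


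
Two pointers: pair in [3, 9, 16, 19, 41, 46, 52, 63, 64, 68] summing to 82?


lo=0(3)+hi=9(68)=71
lo=1(9)+hi=9(68)=77
lo=2(16)+hi=9(68)=84
lo=2(16)+hi=8(64)=80
lo=3(19)+hi=8(64)=83
lo=3(19)+hi=7(63)=82

Yes: 19+63=82


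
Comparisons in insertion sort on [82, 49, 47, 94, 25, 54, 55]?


Algorithm: insertion sort
Input: [82, 49, 47, 94, 25, 54, 55]
Sorted: [25, 47, 49, 54, 55, 82, 94]

14


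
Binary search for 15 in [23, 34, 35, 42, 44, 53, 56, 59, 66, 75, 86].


Step 1: lo=0, hi=10, mid=5, val=53
Step 2: lo=0, hi=4, mid=2, val=35
Step 3: lo=0, hi=1, mid=0, val=23

Not found


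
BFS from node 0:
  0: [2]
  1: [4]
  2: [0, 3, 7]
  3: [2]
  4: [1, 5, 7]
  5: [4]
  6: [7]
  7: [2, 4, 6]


Visit 0, enqueue [2]
Visit 2, enqueue [3, 7]
Visit 3, enqueue []
Visit 7, enqueue [4, 6]
Visit 4, enqueue [1, 5]
Visit 6, enqueue []
Visit 1, enqueue []
Visit 5, enqueue []

BFS order: [0, 2, 3, 7, 4, 6, 1, 5]


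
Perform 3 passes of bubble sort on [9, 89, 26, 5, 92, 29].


Initial: [9, 89, 26, 5, 92, 29]
Pass 1: [9, 26, 5, 89, 29, 92] (3 swaps)
Pass 2: [9, 5, 26, 29, 89, 92] (2 swaps)
Pass 3: [5, 9, 26, 29, 89, 92] (1 swaps)

After 3 passes: [5, 9, 26, 29, 89, 92]


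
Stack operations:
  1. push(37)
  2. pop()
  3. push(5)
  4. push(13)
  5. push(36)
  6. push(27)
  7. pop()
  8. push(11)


push(37) -> [37]
pop()->37, []
push(5) -> [5]
push(13) -> [5, 13]
push(36) -> [5, 13, 36]
push(27) -> [5, 13, 36, 27]
pop()->27, [5, 13, 36]
push(11) -> [5, 13, 36, 11]

Final stack: [5, 13, 36, 11]


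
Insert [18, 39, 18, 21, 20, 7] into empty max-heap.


Insert 18: [18]
Insert 39: [39, 18]
Insert 18: [39, 18, 18]
Insert 21: [39, 21, 18, 18]
Insert 20: [39, 21, 18, 18, 20]
Insert 7: [39, 21, 18, 18, 20, 7]

Final heap: [39, 21, 18, 18, 20, 7]


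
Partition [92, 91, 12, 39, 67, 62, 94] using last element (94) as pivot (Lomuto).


Pivot: 94
  92 <= 94: advance i (no swap)
  91 <= 94: advance i (no swap)
  12 <= 94: advance i (no swap)
  39 <= 94: advance i (no swap)
  67 <= 94: advance i (no swap)
  62 <= 94: advance i (no swap)
Place pivot at 6: [92, 91, 12, 39, 67, 62, 94]

Partitioned: [92, 91, 12, 39, 67, 62, 94]


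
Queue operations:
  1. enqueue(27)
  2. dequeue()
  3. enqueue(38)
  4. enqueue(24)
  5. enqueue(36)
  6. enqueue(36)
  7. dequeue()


enqueue(27) -> [27]
dequeue()->27, []
enqueue(38) -> [38]
enqueue(24) -> [38, 24]
enqueue(36) -> [38, 24, 36]
enqueue(36) -> [38, 24, 36, 36]
dequeue()->38, [24, 36, 36]

Final queue: [24, 36, 36]


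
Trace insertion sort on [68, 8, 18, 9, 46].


Initial: [68, 8, 18, 9, 46]
Insert 8: [8, 68, 18, 9, 46]
Insert 18: [8, 18, 68, 9, 46]
Insert 9: [8, 9, 18, 68, 46]
Insert 46: [8, 9, 18, 46, 68]

Sorted: [8, 9, 18, 46, 68]


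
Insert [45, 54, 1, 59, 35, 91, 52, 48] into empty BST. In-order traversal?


Insert 45: root
Insert 54: R from 45
Insert 1: L from 45
Insert 59: R from 45 -> R from 54
Insert 35: L from 45 -> R from 1
Insert 91: R from 45 -> R from 54 -> R from 59
Insert 52: R from 45 -> L from 54
Insert 48: R from 45 -> L from 54 -> L from 52

In-order: [1, 35, 45, 48, 52, 54, 59, 91]


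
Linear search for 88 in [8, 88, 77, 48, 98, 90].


i=0: 8!=88
i=1: 88==88 found!

Found at 1, 2 comps


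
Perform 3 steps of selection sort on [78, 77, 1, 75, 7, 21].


Initial: [78, 77, 1, 75, 7, 21]
Step 1: min=1 at 2
  Swap: [1, 77, 78, 75, 7, 21]
Step 2: min=7 at 4
  Swap: [1, 7, 78, 75, 77, 21]
Step 3: min=21 at 5
  Swap: [1, 7, 21, 75, 77, 78]

After 3 steps: [1, 7, 21, 75, 77, 78]


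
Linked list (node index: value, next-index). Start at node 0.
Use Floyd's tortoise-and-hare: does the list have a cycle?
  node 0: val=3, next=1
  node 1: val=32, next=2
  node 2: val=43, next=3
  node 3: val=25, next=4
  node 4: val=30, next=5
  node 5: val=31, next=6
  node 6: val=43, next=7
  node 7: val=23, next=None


Floyd's tortoise (slow, +1) and hare (fast, +2):
  init: slow=0, fast=0
  step 1: slow=1, fast=2
  step 2: slow=2, fast=4
  step 3: slow=3, fast=6
  step 4: fast 6->7->None, no cycle

Cycle: no


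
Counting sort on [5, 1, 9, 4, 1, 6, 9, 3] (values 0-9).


Input: [5, 1, 9, 4, 1, 6, 9, 3]
Counts: [0, 2, 0, 1, 1, 1, 1, 0, 0, 2]

Sorted: [1, 1, 3, 4, 5, 6, 9, 9]


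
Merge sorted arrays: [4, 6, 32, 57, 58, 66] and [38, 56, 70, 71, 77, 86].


Take 4 from A
Take 6 from A
Take 32 from A
Take 38 from B
Take 56 from B
Take 57 from A
Take 58 from A
Take 66 from A

Merged: [4, 6, 32, 38, 56, 57, 58, 66, 70, 71, 77, 86]


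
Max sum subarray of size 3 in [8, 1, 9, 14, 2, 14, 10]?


[0:3]: 18
[1:4]: 24
[2:5]: 25
[3:6]: 30
[4:7]: 26

Max: 30 at [3:6]


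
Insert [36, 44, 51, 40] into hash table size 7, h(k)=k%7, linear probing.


Insert 36: h=1 -> slot 1
Insert 44: h=2 -> slot 2
Insert 51: h=2, 1 probes -> slot 3
Insert 40: h=5 -> slot 5

Table: [None, 36, 44, 51, None, 40, None]


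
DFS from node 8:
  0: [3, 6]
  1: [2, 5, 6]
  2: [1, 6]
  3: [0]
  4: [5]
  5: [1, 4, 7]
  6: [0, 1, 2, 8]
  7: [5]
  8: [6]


Visit 8, push [6]
Visit 6, push [2, 1, 0]
Visit 0, push [3]
Visit 3, push []
Visit 1, push [5, 2]
Visit 2, push []
Visit 5, push [7, 4]
Visit 4, push []
Visit 7, push []

DFS order: [8, 6, 0, 3, 1, 2, 5, 4, 7]


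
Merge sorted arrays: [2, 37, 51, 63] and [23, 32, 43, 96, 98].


Take 2 from A
Take 23 from B
Take 32 from B
Take 37 from A
Take 43 from B
Take 51 from A
Take 63 from A

Merged: [2, 23, 32, 37, 43, 51, 63, 96, 98]


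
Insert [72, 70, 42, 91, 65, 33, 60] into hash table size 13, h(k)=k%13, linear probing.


Insert 72: h=7 -> slot 7
Insert 70: h=5 -> slot 5
Insert 42: h=3 -> slot 3
Insert 91: h=0 -> slot 0
Insert 65: h=0, 1 probes -> slot 1
Insert 33: h=7, 1 probes -> slot 8
Insert 60: h=8, 1 probes -> slot 9

Table: [91, 65, None, 42, None, 70, None, 72, 33, 60, None, None, None]


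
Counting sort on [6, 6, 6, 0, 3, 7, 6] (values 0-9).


Input: [6, 6, 6, 0, 3, 7, 6]
Counts: [1, 0, 0, 1, 0, 0, 4, 1, 0, 0]

Sorted: [0, 3, 6, 6, 6, 6, 7]


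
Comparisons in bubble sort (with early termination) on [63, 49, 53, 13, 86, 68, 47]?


Algorithm: bubble sort (with early termination)
Input: [63, 49, 53, 13, 86, 68, 47]
Sorted: [13, 47, 49, 53, 63, 68, 86]

21


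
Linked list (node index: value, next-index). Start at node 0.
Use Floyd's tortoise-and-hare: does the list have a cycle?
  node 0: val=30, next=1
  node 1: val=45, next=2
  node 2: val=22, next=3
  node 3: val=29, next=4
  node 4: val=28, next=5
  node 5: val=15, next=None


Floyd's tortoise (slow, +1) and hare (fast, +2):
  init: slow=0, fast=0
  step 1: slow=1, fast=2
  step 2: slow=2, fast=4
  step 3: fast 4->5->None, no cycle

Cycle: no


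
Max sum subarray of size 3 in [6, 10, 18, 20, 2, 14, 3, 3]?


[0:3]: 34
[1:4]: 48
[2:5]: 40
[3:6]: 36
[4:7]: 19
[5:8]: 20

Max: 48 at [1:4]


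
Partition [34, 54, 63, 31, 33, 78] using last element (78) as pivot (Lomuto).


Pivot: 78
  34 <= 78: advance i (no swap)
  54 <= 78: advance i (no swap)
  63 <= 78: advance i (no swap)
  31 <= 78: advance i (no swap)
  33 <= 78: advance i (no swap)
Place pivot at 5: [34, 54, 63, 31, 33, 78]

Partitioned: [34, 54, 63, 31, 33, 78]


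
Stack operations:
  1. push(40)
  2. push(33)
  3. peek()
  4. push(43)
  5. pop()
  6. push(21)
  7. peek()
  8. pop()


push(40) -> [40]
push(33) -> [40, 33]
peek()->33
push(43) -> [40, 33, 43]
pop()->43, [40, 33]
push(21) -> [40, 33, 21]
peek()->21
pop()->21, [40, 33]

Final stack: [40, 33]


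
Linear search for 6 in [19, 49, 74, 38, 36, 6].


i=0: 19!=6
i=1: 49!=6
i=2: 74!=6
i=3: 38!=6
i=4: 36!=6
i=5: 6==6 found!

Found at 5, 6 comps


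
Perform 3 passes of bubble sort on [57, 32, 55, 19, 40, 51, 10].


Initial: [57, 32, 55, 19, 40, 51, 10]
Pass 1: [32, 55, 19, 40, 51, 10, 57] (6 swaps)
Pass 2: [32, 19, 40, 51, 10, 55, 57] (4 swaps)
Pass 3: [19, 32, 40, 10, 51, 55, 57] (2 swaps)

After 3 passes: [19, 32, 40, 10, 51, 55, 57]


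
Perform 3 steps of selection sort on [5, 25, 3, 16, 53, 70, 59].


Initial: [5, 25, 3, 16, 53, 70, 59]
Step 1: min=3 at 2
  Swap: [3, 25, 5, 16, 53, 70, 59]
Step 2: min=5 at 2
  Swap: [3, 5, 25, 16, 53, 70, 59]
Step 3: min=16 at 3
  Swap: [3, 5, 16, 25, 53, 70, 59]

After 3 steps: [3, 5, 16, 25, 53, 70, 59]


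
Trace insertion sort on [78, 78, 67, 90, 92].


Initial: [78, 78, 67, 90, 92]
Insert 78: [78, 78, 67, 90, 92]
Insert 67: [67, 78, 78, 90, 92]
Insert 90: [67, 78, 78, 90, 92]
Insert 92: [67, 78, 78, 90, 92]

Sorted: [67, 78, 78, 90, 92]


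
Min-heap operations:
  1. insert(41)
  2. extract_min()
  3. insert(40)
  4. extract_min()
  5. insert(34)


insert(41) -> [41]
extract_min()->41, []
insert(40) -> [40]
extract_min()->40, []
insert(34) -> [34]

Final heap: [34]


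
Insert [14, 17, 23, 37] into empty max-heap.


Insert 14: [14]
Insert 17: [17, 14]
Insert 23: [23, 14, 17]
Insert 37: [37, 23, 17, 14]

Final heap: [37, 23, 17, 14]


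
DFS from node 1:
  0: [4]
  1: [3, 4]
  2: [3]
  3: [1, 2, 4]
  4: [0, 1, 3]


Visit 1, push [4, 3]
Visit 3, push [4, 2]
Visit 2, push []
Visit 4, push [0]
Visit 0, push []

DFS order: [1, 3, 2, 4, 0]


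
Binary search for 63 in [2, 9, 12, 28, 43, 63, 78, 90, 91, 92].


Step 1: lo=0, hi=9, mid=4, val=43
Step 2: lo=5, hi=9, mid=7, val=90
Step 3: lo=5, hi=6, mid=5, val=63

Found at index 5


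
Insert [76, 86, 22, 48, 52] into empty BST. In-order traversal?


Insert 76: root
Insert 86: R from 76
Insert 22: L from 76
Insert 48: L from 76 -> R from 22
Insert 52: L from 76 -> R from 22 -> R from 48

In-order: [22, 48, 52, 76, 86]


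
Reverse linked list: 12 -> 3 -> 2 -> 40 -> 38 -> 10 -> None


Step 1: curr=12, set curr.next=prev(None) | reversed so far: 12
Step 2: curr=3, set curr.next=prev(12) | reversed so far: 3 -> 12
Step 3: curr=2, set curr.next=prev(3) | reversed so far: 2 -> 3 -> 12
Step 4: curr=40, set curr.next=prev(2) | reversed so far: 40 -> 2 -> 3 -> 12
Step 5: curr=38, set curr.next=prev(40) | reversed so far: 38 -> 40 -> 2 -> 3 -> 12
Step 6: curr=10, set curr.next=prev(38) | reversed so far: 10 -> 38 -> 40 -> 2 -> 3 -> 12

10 -> 38 -> 40 -> 2 -> 3 -> 12 -> None


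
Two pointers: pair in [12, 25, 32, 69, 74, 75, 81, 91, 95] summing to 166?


lo=0(12)+hi=8(95)=107
lo=1(25)+hi=8(95)=120
lo=2(32)+hi=8(95)=127
lo=3(69)+hi=8(95)=164
lo=4(74)+hi=8(95)=169
lo=4(74)+hi=7(91)=165
lo=5(75)+hi=7(91)=166

Yes: 75+91=166


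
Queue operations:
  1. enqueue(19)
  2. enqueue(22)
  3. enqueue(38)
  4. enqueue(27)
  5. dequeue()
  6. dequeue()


enqueue(19) -> [19]
enqueue(22) -> [19, 22]
enqueue(38) -> [19, 22, 38]
enqueue(27) -> [19, 22, 38, 27]
dequeue()->19, [22, 38, 27]
dequeue()->22, [38, 27]

Final queue: [38, 27]


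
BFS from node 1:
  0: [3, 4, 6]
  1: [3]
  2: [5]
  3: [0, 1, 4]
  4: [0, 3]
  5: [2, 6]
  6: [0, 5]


Visit 1, enqueue [3]
Visit 3, enqueue [0, 4]
Visit 0, enqueue [6]
Visit 4, enqueue []
Visit 6, enqueue [5]
Visit 5, enqueue [2]
Visit 2, enqueue []

BFS order: [1, 3, 0, 4, 6, 5, 2]


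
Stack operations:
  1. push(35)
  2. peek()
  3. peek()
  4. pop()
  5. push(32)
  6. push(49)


push(35) -> [35]
peek()->35
peek()->35
pop()->35, []
push(32) -> [32]
push(49) -> [32, 49]

Final stack: [32, 49]


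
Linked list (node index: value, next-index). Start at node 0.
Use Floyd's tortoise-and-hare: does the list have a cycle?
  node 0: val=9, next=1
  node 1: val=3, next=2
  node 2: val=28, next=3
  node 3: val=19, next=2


Floyd's tortoise (slow, +1) and hare (fast, +2):
  init: slow=0, fast=0
  step 1: slow=1, fast=2
  step 2: slow=2, fast=2
  slow == fast at node 2: cycle detected

Cycle: yes


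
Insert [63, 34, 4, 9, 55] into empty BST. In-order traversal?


Insert 63: root
Insert 34: L from 63
Insert 4: L from 63 -> L from 34
Insert 9: L from 63 -> L from 34 -> R from 4
Insert 55: L from 63 -> R from 34

In-order: [4, 9, 34, 55, 63]


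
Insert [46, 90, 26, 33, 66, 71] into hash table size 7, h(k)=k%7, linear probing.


Insert 46: h=4 -> slot 4
Insert 90: h=6 -> slot 6
Insert 26: h=5 -> slot 5
Insert 33: h=5, 2 probes -> slot 0
Insert 66: h=3 -> slot 3
Insert 71: h=1 -> slot 1

Table: [33, 71, None, 66, 46, 26, 90]


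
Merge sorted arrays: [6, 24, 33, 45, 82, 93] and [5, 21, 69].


Take 5 from B
Take 6 from A
Take 21 from B
Take 24 from A
Take 33 from A
Take 45 from A
Take 69 from B

Merged: [5, 6, 21, 24, 33, 45, 69, 82, 93]


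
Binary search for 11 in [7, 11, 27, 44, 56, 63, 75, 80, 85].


Step 1: lo=0, hi=8, mid=4, val=56
Step 2: lo=0, hi=3, mid=1, val=11

Found at index 1


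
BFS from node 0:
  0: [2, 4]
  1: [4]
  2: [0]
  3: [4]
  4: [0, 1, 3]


Visit 0, enqueue [2, 4]
Visit 2, enqueue []
Visit 4, enqueue [1, 3]
Visit 1, enqueue []
Visit 3, enqueue []

BFS order: [0, 2, 4, 1, 3]


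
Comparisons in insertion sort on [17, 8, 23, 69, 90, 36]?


Algorithm: insertion sort
Input: [17, 8, 23, 69, 90, 36]
Sorted: [8, 17, 23, 36, 69, 90]

7


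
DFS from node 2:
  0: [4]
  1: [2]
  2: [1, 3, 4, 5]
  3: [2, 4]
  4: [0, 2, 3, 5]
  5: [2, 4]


Visit 2, push [5, 4, 3, 1]
Visit 1, push []
Visit 3, push [4]
Visit 4, push [5, 0]
Visit 0, push []
Visit 5, push []

DFS order: [2, 1, 3, 4, 0, 5]


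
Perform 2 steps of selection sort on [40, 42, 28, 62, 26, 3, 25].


Initial: [40, 42, 28, 62, 26, 3, 25]
Step 1: min=3 at 5
  Swap: [3, 42, 28, 62, 26, 40, 25]
Step 2: min=25 at 6
  Swap: [3, 25, 28, 62, 26, 40, 42]

After 2 steps: [3, 25, 28, 62, 26, 40, 42]


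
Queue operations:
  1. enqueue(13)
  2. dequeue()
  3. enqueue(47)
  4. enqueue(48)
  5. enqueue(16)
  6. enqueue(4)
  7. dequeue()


enqueue(13) -> [13]
dequeue()->13, []
enqueue(47) -> [47]
enqueue(48) -> [47, 48]
enqueue(16) -> [47, 48, 16]
enqueue(4) -> [47, 48, 16, 4]
dequeue()->47, [48, 16, 4]

Final queue: [48, 16, 4]


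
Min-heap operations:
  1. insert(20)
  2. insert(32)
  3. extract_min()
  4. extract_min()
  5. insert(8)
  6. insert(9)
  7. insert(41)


insert(20) -> [20]
insert(32) -> [20, 32]
extract_min()->20, [32]
extract_min()->32, []
insert(8) -> [8]
insert(9) -> [8, 9]
insert(41) -> [8, 9, 41]

Final heap: [8, 9, 41]


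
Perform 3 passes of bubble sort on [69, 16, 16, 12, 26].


Initial: [69, 16, 16, 12, 26]
Pass 1: [16, 16, 12, 26, 69] (4 swaps)
Pass 2: [16, 12, 16, 26, 69] (1 swaps)
Pass 3: [12, 16, 16, 26, 69] (1 swaps)

After 3 passes: [12, 16, 16, 26, 69]


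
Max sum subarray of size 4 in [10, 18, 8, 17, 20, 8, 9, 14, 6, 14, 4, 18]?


[0:4]: 53
[1:5]: 63
[2:6]: 53
[3:7]: 54
[4:8]: 51
[5:9]: 37
[6:10]: 43
[7:11]: 38
[8:12]: 42

Max: 63 at [1:5]


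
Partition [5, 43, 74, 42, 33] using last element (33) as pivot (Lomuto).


Pivot: 33
  5 <= 33: advance i (no swap)
Place pivot at 1: [5, 33, 74, 42, 43]

Partitioned: [5, 33, 74, 42, 43]


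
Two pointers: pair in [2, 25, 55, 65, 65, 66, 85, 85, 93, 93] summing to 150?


lo=0(2)+hi=9(93)=95
lo=1(25)+hi=9(93)=118
lo=2(55)+hi=9(93)=148
lo=3(65)+hi=9(93)=158
lo=3(65)+hi=8(93)=158
lo=3(65)+hi=7(85)=150

Yes: 65+85=150


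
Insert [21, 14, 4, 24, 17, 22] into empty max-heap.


Insert 21: [21]
Insert 14: [21, 14]
Insert 4: [21, 14, 4]
Insert 24: [24, 21, 4, 14]
Insert 17: [24, 21, 4, 14, 17]
Insert 22: [24, 21, 22, 14, 17, 4]

Final heap: [24, 21, 22, 14, 17, 4]


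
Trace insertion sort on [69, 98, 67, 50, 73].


Initial: [69, 98, 67, 50, 73]
Insert 98: [69, 98, 67, 50, 73]
Insert 67: [67, 69, 98, 50, 73]
Insert 50: [50, 67, 69, 98, 73]
Insert 73: [50, 67, 69, 73, 98]

Sorted: [50, 67, 69, 73, 98]


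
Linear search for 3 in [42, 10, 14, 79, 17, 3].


i=0: 42!=3
i=1: 10!=3
i=2: 14!=3
i=3: 79!=3
i=4: 17!=3
i=5: 3==3 found!

Found at 5, 6 comps


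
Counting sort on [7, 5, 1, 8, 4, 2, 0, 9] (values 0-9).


Input: [7, 5, 1, 8, 4, 2, 0, 9]
Counts: [1, 1, 1, 0, 1, 1, 0, 1, 1, 1]

Sorted: [0, 1, 2, 4, 5, 7, 8, 9]


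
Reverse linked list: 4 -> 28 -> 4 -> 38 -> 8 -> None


Step 1: curr=4, set curr.next=prev(None) | reversed so far: 4
Step 2: curr=28, set curr.next=prev(4) | reversed so far: 28 -> 4
Step 3: curr=4, set curr.next=prev(28) | reversed so far: 4 -> 28 -> 4
Step 4: curr=38, set curr.next=prev(4) | reversed so far: 38 -> 4 -> 28 -> 4
Step 5: curr=8, set curr.next=prev(38) | reversed so far: 8 -> 38 -> 4 -> 28 -> 4

8 -> 38 -> 4 -> 28 -> 4 -> None


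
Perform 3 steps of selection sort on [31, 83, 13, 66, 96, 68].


Initial: [31, 83, 13, 66, 96, 68]
Step 1: min=13 at 2
  Swap: [13, 83, 31, 66, 96, 68]
Step 2: min=31 at 2
  Swap: [13, 31, 83, 66, 96, 68]
Step 3: min=66 at 3
  Swap: [13, 31, 66, 83, 96, 68]

After 3 steps: [13, 31, 66, 83, 96, 68]


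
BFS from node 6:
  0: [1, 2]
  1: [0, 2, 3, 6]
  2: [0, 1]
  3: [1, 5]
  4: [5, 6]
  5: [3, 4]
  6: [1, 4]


Visit 6, enqueue [1, 4]
Visit 1, enqueue [0, 2, 3]
Visit 4, enqueue [5]
Visit 0, enqueue []
Visit 2, enqueue []
Visit 3, enqueue []
Visit 5, enqueue []

BFS order: [6, 1, 4, 0, 2, 3, 5]


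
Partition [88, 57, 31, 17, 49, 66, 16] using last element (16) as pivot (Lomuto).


Pivot: 16
Place pivot at 0: [16, 57, 31, 17, 49, 66, 88]

Partitioned: [16, 57, 31, 17, 49, 66, 88]


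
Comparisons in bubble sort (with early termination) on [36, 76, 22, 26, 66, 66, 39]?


Algorithm: bubble sort (with early termination)
Input: [36, 76, 22, 26, 66, 66, 39]
Sorted: [22, 26, 36, 39, 66, 66, 76]

18


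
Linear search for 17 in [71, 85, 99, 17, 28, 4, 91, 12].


i=0: 71!=17
i=1: 85!=17
i=2: 99!=17
i=3: 17==17 found!

Found at 3, 4 comps


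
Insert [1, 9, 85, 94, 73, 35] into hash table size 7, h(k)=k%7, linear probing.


Insert 1: h=1 -> slot 1
Insert 9: h=2 -> slot 2
Insert 85: h=1, 2 probes -> slot 3
Insert 94: h=3, 1 probes -> slot 4
Insert 73: h=3, 2 probes -> slot 5
Insert 35: h=0 -> slot 0

Table: [35, 1, 9, 85, 94, 73, None]


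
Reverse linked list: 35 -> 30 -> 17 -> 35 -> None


Step 1: curr=35, set curr.next=prev(None) | reversed so far: 35
Step 2: curr=30, set curr.next=prev(35) | reversed so far: 30 -> 35
Step 3: curr=17, set curr.next=prev(30) | reversed so far: 17 -> 30 -> 35
Step 4: curr=35, set curr.next=prev(17) | reversed so far: 35 -> 17 -> 30 -> 35

35 -> 17 -> 30 -> 35 -> None


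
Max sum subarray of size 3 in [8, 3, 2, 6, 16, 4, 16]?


[0:3]: 13
[1:4]: 11
[2:5]: 24
[3:6]: 26
[4:7]: 36

Max: 36 at [4:7]


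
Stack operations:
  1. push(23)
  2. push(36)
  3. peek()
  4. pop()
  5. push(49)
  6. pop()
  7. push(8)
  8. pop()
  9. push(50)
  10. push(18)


push(23) -> [23]
push(36) -> [23, 36]
peek()->36
pop()->36, [23]
push(49) -> [23, 49]
pop()->49, [23]
push(8) -> [23, 8]
pop()->8, [23]
push(50) -> [23, 50]
push(18) -> [23, 50, 18]

Final stack: [23, 50, 18]


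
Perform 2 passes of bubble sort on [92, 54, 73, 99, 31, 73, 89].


Initial: [92, 54, 73, 99, 31, 73, 89]
Pass 1: [54, 73, 92, 31, 73, 89, 99] (5 swaps)
Pass 2: [54, 73, 31, 73, 89, 92, 99] (3 swaps)

After 2 passes: [54, 73, 31, 73, 89, 92, 99]


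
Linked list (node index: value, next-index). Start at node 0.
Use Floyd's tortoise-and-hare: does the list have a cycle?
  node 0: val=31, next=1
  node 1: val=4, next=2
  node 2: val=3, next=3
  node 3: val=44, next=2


Floyd's tortoise (slow, +1) and hare (fast, +2):
  init: slow=0, fast=0
  step 1: slow=1, fast=2
  step 2: slow=2, fast=2
  slow == fast at node 2: cycle detected

Cycle: yes


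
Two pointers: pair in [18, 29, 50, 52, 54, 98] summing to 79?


lo=0(18)+hi=5(98)=116
lo=0(18)+hi=4(54)=72
lo=1(29)+hi=4(54)=83
lo=1(29)+hi=3(52)=81
lo=1(29)+hi=2(50)=79

Yes: 29+50=79


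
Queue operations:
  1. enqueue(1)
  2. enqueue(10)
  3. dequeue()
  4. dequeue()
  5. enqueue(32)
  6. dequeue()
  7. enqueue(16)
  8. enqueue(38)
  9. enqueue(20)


enqueue(1) -> [1]
enqueue(10) -> [1, 10]
dequeue()->1, [10]
dequeue()->10, []
enqueue(32) -> [32]
dequeue()->32, []
enqueue(16) -> [16]
enqueue(38) -> [16, 38]
enqueue(20) -> [16, 38, 20]

Final queue: [16, 38, 20]


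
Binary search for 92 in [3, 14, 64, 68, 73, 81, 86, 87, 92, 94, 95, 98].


Step 1: lo=0, hi=11, mid=5, val=81
Step 2: lo=6, hi=11, mid=8, val=92

Found at index 8


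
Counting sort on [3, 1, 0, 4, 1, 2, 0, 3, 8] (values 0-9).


Input: [3, 1, 0, 4, 1, 2, 0, 3, 8]
Counts: [2, 2, 1, 2, 1, 0, 0, 0, 1, 0]

Sorted: [0, 0, 1, 1, 2, 3, 3, 4, 8]


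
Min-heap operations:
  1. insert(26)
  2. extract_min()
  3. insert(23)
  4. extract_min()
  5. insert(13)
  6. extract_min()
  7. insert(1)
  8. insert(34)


insert(26) -> [26]
extract_min()->26, []
insert(23) -> [23]
extract_min()->23, []
insert(13) -> [13]
extract_min()->13, []
insert(1) -> [1]
insert(34) -> [1, 34]

Final heap: [1, 34]


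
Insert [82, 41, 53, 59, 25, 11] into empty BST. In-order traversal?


Insert 82: root
Insert 41: L from 82
Insert 53: L from 82 -> R from 41
Insert 59: L from 82 -> R from 41 -> R from 53
Insert 25: L from 82 -> L from 41
Insert 11: L from 82 -> L from 41 -> L from 25

In-order: [11, 25, 41, 53, 59, 82]


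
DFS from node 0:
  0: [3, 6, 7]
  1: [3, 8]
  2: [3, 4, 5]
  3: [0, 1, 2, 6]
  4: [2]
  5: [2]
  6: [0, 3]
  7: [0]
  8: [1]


Visit 0, push [7, 6, 3]
Visit 3, push [6, 2, 1]
Visit 1, push [8]
Visit 8, push []
Visit 2, push [5, 4]
Visit 4, push []
Visit 5, push []
Visit 6, push []
Visit 7, push []

DFS order: [0, 3, 1, 8, 2, 4, 5, 6, 7]


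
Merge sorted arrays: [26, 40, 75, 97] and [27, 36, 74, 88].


Take 26 from A
Take 27 from B
Take 36 from B
Take 40 from A
Take 74 from B
Take 75 from A
Take 88 from B

Merged: [26, 27, 36, 40, 74, 75, 88, 97]


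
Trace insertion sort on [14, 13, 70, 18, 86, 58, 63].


Initial: [14, 13, 70, 18, 86, 58, 63]
Insert 13: [13, 14, 70, 18, 86, 58, 63]
Insert 70: [13, 14, 70, 18, 86, 58, 63]
Insert 18: [13, 14, 18, 70, 86, 58, 63]
Insert 86: [13, 14, 18, 70, 86, 58, 63]
Insert 58: [13, 14, 18, 58, 70, 86, 63]
Insert 63: [13, 14, 18, 58, 63, 70, 86]

Sorted: [13, 14, 18, 58, 63, 70, 86]


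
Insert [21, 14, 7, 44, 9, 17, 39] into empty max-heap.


Insert 21: [21]
Insert 14: [21, 14]
Insert 7: [21, 14, 7]
Insert 44: [44, 21, 7, 14]
Insert 9: [44, 21, 7, 14, 9]
Insert 17: [44, 21, 17, 14, 9, 7]
Insert 39: [44, 21, 39, 14, 9, 7, 17]

Final heap: [44, 21, 39, 14, 9, 7, 17]


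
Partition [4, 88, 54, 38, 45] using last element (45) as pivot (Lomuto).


Pivot: 45
  4 <= 45: advance i (no swap)
  38 <= 45: swap -> [4, 38, 54, 88, 45]
Place pivot at 2: [4, 38, 45, 88, 54]

Partitioned: [4, 38, 45, 88, 54]


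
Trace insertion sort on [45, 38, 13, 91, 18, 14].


Initial: [45, 38, 13, 91, 18, 14]
Insert 38: [38, 45, 13, 91, 18, 14]
Insert 13: [13, 38, 45, 91, 18, 14]
Insert 91: [13, 38, 45, 91, 18, 14]
Insert 18: [13, 18, 38, 45, 91, 14]
Insert 14: [13, 14, 18, 38, 45, 91]

Sorted: [13, 14, 18, 38, 45, 91]


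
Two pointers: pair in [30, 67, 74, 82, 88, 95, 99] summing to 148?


lo=0(30)+hi=6(99)=129
lo=1(67)+hi=6(99)=166
lo=1(67)+hi=5(95)=162
lo=1(67)+hi=4(88)=155
lo=1(67)+hi=3(82)=149
lo=1(67)+hi=2(74)=141

No pair found


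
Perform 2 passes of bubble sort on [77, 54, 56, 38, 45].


Initial: [77, 54, 56, 38, 45]
Pass 1: [54, 56, 38, 45, 77] (4 swaps)
Pass 2: [54, 38, 45, 56, 77] (2 swaps)

After 2 passes: [54, 38, 45, 56, 77]


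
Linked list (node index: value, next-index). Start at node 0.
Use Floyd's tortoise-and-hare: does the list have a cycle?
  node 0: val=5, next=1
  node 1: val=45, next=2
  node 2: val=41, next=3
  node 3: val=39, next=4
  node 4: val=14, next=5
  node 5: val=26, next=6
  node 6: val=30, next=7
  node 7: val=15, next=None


Floyd's tortoise (slow, +1) and hare (fast, +2):
  init: slow=0, fast=0
  step 1: slow=1, fast=2
  step 2: slow=2, fast=4
  step 3: slow=3, fast=6
  step 4: fast 6->7->None, no cycle

Cycle: no


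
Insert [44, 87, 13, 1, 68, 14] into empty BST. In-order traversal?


Insert 44: root
Insert 87: R from 44
Insert 13: L from 44
Insert 1: L from 44 -> L from 13
Insert 68: R from 44 -> L from 87
Insert 14: L from 44 -> R from 13

In-order: [1, 13, 14, 44, 68, 87]


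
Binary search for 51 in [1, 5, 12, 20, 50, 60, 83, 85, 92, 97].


Step 1: lo=0, hi=9, mid=4, val=50
Step 2: lo=5, hi=9, mid=7, val=85
Step 3: lo=5, hi=6, mid=5, val=60

Not found


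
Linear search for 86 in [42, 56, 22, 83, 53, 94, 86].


i=0: 42!=86
i=1: 56!=86
i=2: 22!=86
i=3: 83!=86
i=4: 53!=86
i=5: 94!=86
i=6: 86==86 found!

Found at 6, 7 comps


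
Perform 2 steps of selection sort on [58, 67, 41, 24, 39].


Initial: [58, 67, 41, 24, 39]
Step 1: min=24 at 3
  Swap: [24, 67, 41, 58, 39]
Step 2: min=39 at 4
  Swap: [24, 39, 41, 58, 67]

After 2 steps: [24, 39, 41, 58, 67]


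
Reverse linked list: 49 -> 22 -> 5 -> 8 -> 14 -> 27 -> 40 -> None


Step 1: curr=49, set curr.next=prev(None) | reversed so far: 49
Step 2: curr=22, set curr.next=prev(49) | reversed so far: 22 -> 49
Step 3: curr=5, set curr.next=prev(22) | reversed so far: 5 -> 22 -> 49
Step 4: curr=8, set curr.next=prev(5) | reversed so far: 8 -> 5 -> 22 -> 49
Step 5: curr=14, set curr.next=prev(8) | reversed so far: 14 -> 8 -> 5 -> 22 -> 49
Step 6: curr=27, set curr.next=prev(14) | reversed so far: 27 -> 14 -> 8 -> 5 -> 22 -> 49
Step 7: curr=40, set curr.next=prev(27) | reversed so far: 40 -> 27 -> 14 -> 8 -> 5 -> 22 -> 49

40 -> 27 -> 14 -> 8 -> 5 -> 22 -> 49 -> None


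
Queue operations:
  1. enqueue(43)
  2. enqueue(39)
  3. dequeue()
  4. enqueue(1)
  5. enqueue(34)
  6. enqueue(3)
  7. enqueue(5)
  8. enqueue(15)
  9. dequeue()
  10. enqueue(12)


enqueue(43) -> [43]
enqueue(39) -> [43, 39]
dequeue()->43, [39]
enqueue(1) -> [39, 1]
enqueue(34) -> [39, 1, 34]
enqueue(3) -> [39, 1, 34, 3]
enqueue(5) -> [39, 1, 34, 3, 5]
enqueue(15) -> [39, 1, 34, 3, 5, 15]
dequeue()->39, [1, 34, 3, 5, 15]
enqueue(12) -> [1, 34, 3, 5, 15, 12]

Final queue: [1, 34, 3, 5, 15, 12]


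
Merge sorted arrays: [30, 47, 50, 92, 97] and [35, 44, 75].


Take 30 from A
Take 35 from B
Take 44 from B
Take 47 from A
Take 50 from A
Take 75 from B

Merged: [30, 35, 44, 47, 50, 75, 92, 97]


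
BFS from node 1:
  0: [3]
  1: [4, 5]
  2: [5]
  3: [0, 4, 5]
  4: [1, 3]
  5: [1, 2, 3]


Visit 1, enqueue [4, 5]
Visit 4, enqueue [3]
Visit 5, enqueue [2]
Visit 3, enqueue [0]
Visit 2, enqueue []
Visit 0, enqueue []

BFS order: [1, 4, 5, 3, 2, 0]


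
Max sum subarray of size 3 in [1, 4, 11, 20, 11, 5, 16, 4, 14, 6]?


[0:3]: 16
[1:4]: 35
[2:5]: 42
[3:6]: 36
[4:7]: 32
[5:8]: 25
[6:9]: 34
[7:10]: 24

Max: 42 at [2:5]


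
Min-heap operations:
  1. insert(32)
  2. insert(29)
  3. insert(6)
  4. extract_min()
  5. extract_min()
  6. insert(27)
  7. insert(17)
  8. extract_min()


insert(32) -> [32]
insert(29) -> [29, 32]
insert(6) -> [6, 32, 29]
extract_min()->6, [29, 32]
extract_min()->29, [32]
insert(27) -> [27, 32]
insert(17) -> [17, 32, 27]
extract_min()->17, [27, 32]

Final heap: [27, 32]
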